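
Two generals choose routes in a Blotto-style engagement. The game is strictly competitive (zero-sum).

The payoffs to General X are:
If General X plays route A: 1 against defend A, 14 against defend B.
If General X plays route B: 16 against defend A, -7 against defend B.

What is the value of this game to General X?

Row minima are 1 and -7, so General X's maximin is 1; column maxima are 16 and 14, so General Y's minimax is 14. These differ, so the equilibrium is in mixed strategies.
Let General X play route A with probability p. General Y is indifferent when p + 16(1−p) = 14p − 7(1−p), giving p = 23/36.
Let General Y play defend A with probability q. General X is indifferent when q + 14(1−q) = 16q − 7(1−q), giving q = 7/12.
The value is 1·(7/12) + (14)·(5/12) = 77/12.

77/12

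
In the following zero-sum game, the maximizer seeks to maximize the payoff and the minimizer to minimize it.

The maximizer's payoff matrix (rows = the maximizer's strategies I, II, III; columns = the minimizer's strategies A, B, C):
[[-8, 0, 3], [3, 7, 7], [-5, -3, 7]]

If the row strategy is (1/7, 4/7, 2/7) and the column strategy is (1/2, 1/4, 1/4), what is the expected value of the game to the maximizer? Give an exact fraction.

Against (1/2, 1/4, 1/4), each row's expected payoff is I: -13/4; II: 5; III: -3/2.
Taking the (1/7, 4/7, 2/7)-weighted average: (1/7)·(-13/4) + (4/7)·(5) + (2/7)·(-3/2) = 55/28.

55/28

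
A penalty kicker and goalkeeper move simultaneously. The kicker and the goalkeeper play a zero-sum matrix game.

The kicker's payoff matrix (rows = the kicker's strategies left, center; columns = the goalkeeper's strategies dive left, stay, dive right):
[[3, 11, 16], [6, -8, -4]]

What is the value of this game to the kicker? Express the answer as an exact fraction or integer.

Column dive right is strictly dominated by stay for the goalkeeper (it gives the kicker more in every row).
The remaining 2×2 game on (left, center) × (dive left, stay) has no saddle point. Let the kicker play left with probability p; indifference gives 3p + 6(1−p) = 11p − 8(1−p), so p = 7/11.
Similarly the goalkeeper's optimal q on dive left is 19/22, and the value is 3·(19/22) + (11)·(3/22) = 45/11.

45/11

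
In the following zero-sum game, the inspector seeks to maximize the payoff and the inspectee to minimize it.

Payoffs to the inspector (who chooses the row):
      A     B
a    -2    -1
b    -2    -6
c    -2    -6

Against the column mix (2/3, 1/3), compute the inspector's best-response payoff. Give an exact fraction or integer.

-5/3

a: (-2)·(2/3) + (-1)·(1/3) = -5/3.
b: (-2)·(2/3) + (-6)·(1/3) = -10/3.
c: (-2)·(2/3) + (-6)·(1/3) = -10/3.
The best pure response is a with expected payoff -5/3.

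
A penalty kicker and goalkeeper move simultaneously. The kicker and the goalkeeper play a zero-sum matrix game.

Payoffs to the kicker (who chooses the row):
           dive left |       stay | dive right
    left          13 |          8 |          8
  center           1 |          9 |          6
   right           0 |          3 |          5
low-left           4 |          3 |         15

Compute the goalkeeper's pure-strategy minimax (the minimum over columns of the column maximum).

9

The worst case (largest entry) in each column is dive left: 13, stay: 9, dive right: 15.
The best (smallest) of these is 9.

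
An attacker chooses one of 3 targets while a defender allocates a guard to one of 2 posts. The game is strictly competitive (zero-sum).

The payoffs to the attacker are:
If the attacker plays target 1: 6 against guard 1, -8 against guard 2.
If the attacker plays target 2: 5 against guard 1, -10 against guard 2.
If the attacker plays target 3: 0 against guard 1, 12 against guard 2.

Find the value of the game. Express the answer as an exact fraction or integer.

Row target 2 is strictly dominated by row target 1, so the attacker never plays it.
The remaining 2×2 game on (target 1, target 3) × (guard 1, guard 2) has no saddle point. Let the attacker play target 1 with probability p; indifference gives 6p = −8p + 12(1−p), so p = 6/13.
Similarly the defender's optimal q on guard 1 is 10/13, and the value is 6·(10/13) + (-8)·(3/13) = 36/13.

36/13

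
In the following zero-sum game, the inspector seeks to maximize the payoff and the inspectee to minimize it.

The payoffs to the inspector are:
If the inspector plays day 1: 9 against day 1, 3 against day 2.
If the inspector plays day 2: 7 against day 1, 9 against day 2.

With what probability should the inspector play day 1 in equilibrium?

1/4

Row minima are 3 and 7, so the inspector's maximin is 7; column maxima are 9 and 9, so the inspectee's minimax is 9. These differ, so the equilibrium is in mixed strategies.
Let the inspector play day 1 with probability p. The inspectee is indifferent when 9p + 7(1−p) = 3p + 9(1−p), giving p = 1/4.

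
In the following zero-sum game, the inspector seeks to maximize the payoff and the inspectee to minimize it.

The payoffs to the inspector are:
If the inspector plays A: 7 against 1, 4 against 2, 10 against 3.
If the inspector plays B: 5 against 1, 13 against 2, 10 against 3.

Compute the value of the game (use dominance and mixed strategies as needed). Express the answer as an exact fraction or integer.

71/11

Column 3 is strictly dominated by 1 for the inspectee (it gives the inspector more in every row).
The remaining 2×2 game on (A, B) × (1, 2) has no saddle point. Let the inspector play A with probability p; indifference gives 7p + 5(1−p) = 4p + 13(1−p), so p = 8/11.
Similarly the inspectee's optimal q on 1 is 9/11, and the value is 7·(9/11) + (4)·(2/11) = 71/11.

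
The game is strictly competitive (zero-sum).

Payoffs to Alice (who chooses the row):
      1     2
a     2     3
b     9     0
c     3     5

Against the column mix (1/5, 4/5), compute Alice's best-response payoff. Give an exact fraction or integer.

a: (2)·(1/5) + (3)·(4/5) = 14/5.
b: (9)·(1/5) + (0)·(4/5) = 9/5.
c: (3)·(1/5) + (5)·(4/5) = 23/5.
The best pure response is c with expected payoff 23/5.

23/5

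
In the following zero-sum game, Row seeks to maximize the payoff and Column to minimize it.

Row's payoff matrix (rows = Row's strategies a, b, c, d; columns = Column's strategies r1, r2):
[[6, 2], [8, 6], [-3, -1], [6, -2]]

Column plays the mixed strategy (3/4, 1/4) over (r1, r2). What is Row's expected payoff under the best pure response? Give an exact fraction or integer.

15/2

a: (6)·(3/4) + (2)·(1/4) = 5.
b: (8)·(3/4) + (6)·(1/4) = 15/2.
c: (-3)·(3/4) + (-1)·(1/4) = -5/2.
d: (6)·(3/4) + (-2)·(1/4) = 4.
The best pure response is b with expected payoff 15/2.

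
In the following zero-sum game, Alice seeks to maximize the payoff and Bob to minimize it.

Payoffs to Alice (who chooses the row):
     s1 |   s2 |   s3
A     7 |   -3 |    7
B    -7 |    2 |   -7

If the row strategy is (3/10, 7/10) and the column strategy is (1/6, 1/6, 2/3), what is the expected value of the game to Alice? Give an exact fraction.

-9/4

Against (1/6, 1/6, 2/3), each row's expected payoff is A: 16/3; B: -11/2.
Taking the (3/10, 7/10)-weighted average: (3/10)·(16/3) + (7/10)·(-11/2) = -9/4.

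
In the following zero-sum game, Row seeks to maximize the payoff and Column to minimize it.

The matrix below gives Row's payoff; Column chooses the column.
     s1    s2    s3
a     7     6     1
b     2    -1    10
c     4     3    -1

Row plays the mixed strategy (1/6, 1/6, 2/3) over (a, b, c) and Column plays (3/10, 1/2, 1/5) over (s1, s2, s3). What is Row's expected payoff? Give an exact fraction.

Against (3/10, 1/2, 1/5), each row's expected payoff is a: 53/10; b: 21/10; c: 5/2.
Taking the (1/6, 1/6, 2/3)-weighted average: (1/6)·(53/10) + (1/6)·(21/10) + (2/3)·(5/2) = 29/10.

29/10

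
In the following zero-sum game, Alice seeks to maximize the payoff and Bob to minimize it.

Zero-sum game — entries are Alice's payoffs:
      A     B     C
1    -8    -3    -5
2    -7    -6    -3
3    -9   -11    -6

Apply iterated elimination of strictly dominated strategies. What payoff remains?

Column C is strictly dominated by A for Bob (-8<-5, -7<-3, -9<-6); eliminate C.
Row 3 is strictly dominated by row 1 (-8>-9, -3>-11); eliminate 3.
Column B is strictly dominated by A for Bob (-8<-3, -7<-6); eliminate B.
Row 1 is strictly dominated by row 2 (-7>-8); eliminate 1.
Only (2, A) remains, with payoff -7.

-7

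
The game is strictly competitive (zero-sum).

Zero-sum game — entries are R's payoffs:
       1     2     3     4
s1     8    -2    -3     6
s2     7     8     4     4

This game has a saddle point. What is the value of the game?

Row minima: -3, 4 → R's maximin is 4.
Column maxima: 8, 8, 4, 6 → C's minimax is 4.
They coincide at (s2, 3), so the value is 4.

4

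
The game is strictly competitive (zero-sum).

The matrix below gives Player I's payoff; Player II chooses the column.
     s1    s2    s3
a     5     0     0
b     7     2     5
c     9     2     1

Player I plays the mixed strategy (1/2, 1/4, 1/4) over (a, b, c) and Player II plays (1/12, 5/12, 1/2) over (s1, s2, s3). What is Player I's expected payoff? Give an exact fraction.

Against (1/12, 5/12, 1/2), each row's expected payoff is a: 5/12; b: 47/12; c: 25/12.
Taking the (1/2, 1/4, 1/4)-weighted average: (1/2)·(5/12) + (1/4)·(47/12) + (1/4)·(25/12) = 41/24.

41/24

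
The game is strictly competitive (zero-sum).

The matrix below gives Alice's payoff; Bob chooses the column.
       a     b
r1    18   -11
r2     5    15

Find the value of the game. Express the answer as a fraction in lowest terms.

Row minima are -11 and 5, so Alice's maximin is 5; column maxima are 18 and 15, so Bob's minimax is 15. These differ, so the equilibrium is in mixed strategies.
Let Alice play r1 with probability p. Bob is indifferent when 18p + 5(1−p) = −11p + 15(1−p), giving p = 10/39.
Let Bob play a with probability q. Alice is indifferent when 18q − 11(1−q) = 5q + 15(1−q), giving q = 2/3.
The value is 18·(2/3) + (-11)·(1/3) = 25/3.

25/3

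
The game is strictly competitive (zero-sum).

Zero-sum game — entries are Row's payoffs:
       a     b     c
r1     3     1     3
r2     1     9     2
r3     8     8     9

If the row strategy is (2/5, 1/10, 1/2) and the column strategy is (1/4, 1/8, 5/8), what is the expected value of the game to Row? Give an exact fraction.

Against (1/4, 1/8, 5/8), each row's expected payoff is r1: 11/4; r2: 21/8; r3: 69/8.
Taking the (2/5, 1/10, 1/2)-weighted average: (2/5)·(11/4) + (1/10)·(21/8) + (1/2)·(69/8) = 227/40.

227/40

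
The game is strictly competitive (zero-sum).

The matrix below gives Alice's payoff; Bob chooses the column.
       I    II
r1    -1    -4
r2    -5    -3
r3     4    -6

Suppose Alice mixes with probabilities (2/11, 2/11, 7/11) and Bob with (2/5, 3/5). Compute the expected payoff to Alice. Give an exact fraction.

-136/55

Against (2/5, 3/5), each row's expected payoff is r1: -14/5; r2: -19/5; r3: -2.
Taking the (2/11, 2/11, 7/11)-weighted average: (2/11)·(-14/5) + (2/11)·(-19/5) + (7/11)·(-2) = -136/55.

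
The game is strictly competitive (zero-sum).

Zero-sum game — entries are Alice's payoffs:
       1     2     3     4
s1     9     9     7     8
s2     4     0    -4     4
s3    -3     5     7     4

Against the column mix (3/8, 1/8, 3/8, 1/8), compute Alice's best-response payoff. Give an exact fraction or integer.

65/8

s1: (9)·(3/8) + (9)·(1/8) + (7)·(3/8) + (8)·(1/8) = 65/8.
s2: (4)·(3/8) + (0)·(1/8) + (-4)·(3/8) + (4)·(1/8) = 1/2.
s3: (-3)·(3/8) + (5)·(1/8) + (7)·(3/8) + (4)·(1/8) = 21/8.
The best pure response is s1 with expected payoff 65/8.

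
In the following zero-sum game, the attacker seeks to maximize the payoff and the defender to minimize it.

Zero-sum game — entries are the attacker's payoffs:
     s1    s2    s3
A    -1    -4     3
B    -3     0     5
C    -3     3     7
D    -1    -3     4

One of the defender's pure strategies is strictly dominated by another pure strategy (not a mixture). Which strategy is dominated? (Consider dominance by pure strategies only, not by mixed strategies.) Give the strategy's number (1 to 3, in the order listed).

The defender prefers columns that give the attacker less. Compare s3 with s1: -1 < 3, -3 < 5, -3 < 7, -1 < 4.
So s1 strictly dominates s3 for the defender; s3 is strictly dominated.

3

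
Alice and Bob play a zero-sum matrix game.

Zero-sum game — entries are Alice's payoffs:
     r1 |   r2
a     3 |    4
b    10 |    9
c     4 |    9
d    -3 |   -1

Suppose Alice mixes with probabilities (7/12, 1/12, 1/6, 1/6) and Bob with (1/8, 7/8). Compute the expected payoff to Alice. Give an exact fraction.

101/24

Against (1/8, 7/8), each row's expected payoff is a: 31/8; b: 73/8; c: 67/8; d: -5/4.
Taking the (7/12, 1/12, 1/6, 1/6)-weighted average: (7/12)·(31/8) + (1/12)·(73/8) + (1/6)·(67/8) + (1/6)·(-5/4) = 101/24.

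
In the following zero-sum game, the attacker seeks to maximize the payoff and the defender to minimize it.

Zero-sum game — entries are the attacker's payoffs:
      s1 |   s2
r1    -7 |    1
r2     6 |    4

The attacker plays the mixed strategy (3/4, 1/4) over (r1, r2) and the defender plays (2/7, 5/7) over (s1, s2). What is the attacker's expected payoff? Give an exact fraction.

5/28

Against (2/7, 5/7), each row's expected payoff is r1: -9/7; r2: 32/7.
Taking the (3/4, 1/4)-weighted average: (3/4)·(-9/7) + (1/4)·(32/7) = 5/28.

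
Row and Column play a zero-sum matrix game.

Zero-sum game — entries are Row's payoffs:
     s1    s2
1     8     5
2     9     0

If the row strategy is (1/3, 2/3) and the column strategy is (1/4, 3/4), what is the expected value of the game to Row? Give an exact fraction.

Against (1/4, 3/4), each row's expected payoff is 1: 23/4; 2: 9/4.
Taking the (1/3, 2/3)-weighted average: (1/3)·(23/4) + (2/3)·(9/4) = 41/12.

41/12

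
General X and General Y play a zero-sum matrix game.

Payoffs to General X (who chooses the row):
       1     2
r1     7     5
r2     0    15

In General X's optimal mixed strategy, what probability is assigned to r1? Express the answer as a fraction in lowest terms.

Row minima are 5 and 0, so General X's maximin is 5; column maxima are 7 and 15, so General Y's minimax is 7. These differ, so the equilibrium is in mixed strategies.
Let General X play r1 with probability p. General Y is indifferent when 7p = 5p + 15(1−p), giving p = 15/17.

15/17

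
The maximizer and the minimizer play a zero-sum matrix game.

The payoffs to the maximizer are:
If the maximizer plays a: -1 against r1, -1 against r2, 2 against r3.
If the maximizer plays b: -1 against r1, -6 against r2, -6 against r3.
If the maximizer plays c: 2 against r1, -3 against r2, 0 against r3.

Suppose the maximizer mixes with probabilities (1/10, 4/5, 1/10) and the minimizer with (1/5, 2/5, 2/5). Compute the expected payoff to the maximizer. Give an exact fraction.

Against (1/5, 2/5, 2/5), each row's expected payoff is a: 1/5; b: -5; c: -4/5.
Taking the (1/10, 4/5, 1/10)-weighted average: (1/10)·(1/5) + (4/5)·(-5) + (1/10)·(-4/5) = -203/50.

-203/50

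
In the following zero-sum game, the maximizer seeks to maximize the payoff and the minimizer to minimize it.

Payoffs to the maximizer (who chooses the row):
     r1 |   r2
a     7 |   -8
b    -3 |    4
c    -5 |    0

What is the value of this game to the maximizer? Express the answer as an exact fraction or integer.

2/11

Row c is strictly dominated by row b, so the maximizer never plays it.
The remaining 2×2 game on (a, b) × (r1, r2) has no saddle point. Let the maximizer play a with probability p; indifference gives 7p − 3(1−p) = −8p + 4(1−p), so p = 7/22.
Similarly the minimizer's optimal q on r1 is 6/11, and the value is 7·(6/11) + (-8)·(5/11) = 2/11.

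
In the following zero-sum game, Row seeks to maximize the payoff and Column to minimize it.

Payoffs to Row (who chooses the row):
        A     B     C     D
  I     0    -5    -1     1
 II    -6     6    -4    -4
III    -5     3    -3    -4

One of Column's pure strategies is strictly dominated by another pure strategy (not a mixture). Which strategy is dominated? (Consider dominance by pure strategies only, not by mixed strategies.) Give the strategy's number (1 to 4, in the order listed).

4

Column prefers columns that give Row less. Compare D with A: 0 < 1, -6 < -4, -5 < -4.
So A strictly dominates D for Column; D is strictly dominated.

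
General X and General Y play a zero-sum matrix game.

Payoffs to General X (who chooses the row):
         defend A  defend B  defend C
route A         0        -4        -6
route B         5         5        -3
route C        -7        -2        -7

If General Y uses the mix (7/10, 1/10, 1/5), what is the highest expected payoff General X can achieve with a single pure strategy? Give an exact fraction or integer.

17/5

route A: (0)·(7/10) + (-4)·(1/10) + (-6)·(1/5) = -8/5.
route B: (5)·(7/10) + (5)·(1/10) + (-3)·(1/5) = 17/5.
route C: (-7)·(7/10) + (-2)·(1/10) + (-7)·(1/5) = -13/2.
The best pure response is route B with expected payoff 17/5.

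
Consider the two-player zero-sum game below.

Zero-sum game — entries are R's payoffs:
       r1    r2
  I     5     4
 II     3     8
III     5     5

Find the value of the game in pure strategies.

Row minima: 4, 3, 5 → R's maximin is 5.
Column maxima: 5, 8 → C's minimax is 5.
They coincide at (III, r1), so the value is 5.

5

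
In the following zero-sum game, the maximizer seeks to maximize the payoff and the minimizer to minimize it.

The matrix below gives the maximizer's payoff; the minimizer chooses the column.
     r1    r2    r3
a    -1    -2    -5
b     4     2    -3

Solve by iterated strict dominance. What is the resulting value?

-3

Row a is strictly dominated by row b (4>-1, 2>-2, -3>-5); eliminate a.
Column r1 is strictly dominated by r2 for the minimizer (2<4); eliminate r1.
Column r2 is strictly dominated by r3 for the minimizer (-3<2); eliminate r2.
Only (b, r3) remains, with payoff -3.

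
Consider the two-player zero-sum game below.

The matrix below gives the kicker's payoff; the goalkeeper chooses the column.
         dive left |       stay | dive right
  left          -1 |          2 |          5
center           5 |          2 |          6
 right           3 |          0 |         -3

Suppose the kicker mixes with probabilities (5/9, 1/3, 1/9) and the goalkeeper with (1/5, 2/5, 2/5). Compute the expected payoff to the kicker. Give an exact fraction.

Against (1/5, 2/5, 2/5), each row's expected payoff is left: 13/5; center: 21/5; right: -3/5.
Taking the (5/9, 1/3, 1/9)-weighted average: (5/9)·(13/5) + (1/3)·(21/5) + (1/9)·(-3/5) = 25/9.

25/9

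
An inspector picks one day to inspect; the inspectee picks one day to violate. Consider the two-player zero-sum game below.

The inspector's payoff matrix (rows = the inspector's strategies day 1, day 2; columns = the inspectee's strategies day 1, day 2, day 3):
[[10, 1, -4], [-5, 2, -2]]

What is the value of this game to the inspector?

Column day 2 is strictly dominated by day 3 for the inspectee (it gives the inspector more in every row).
The remaining 2×2 game on (day 1, day 2) × (day 1, day 3) has no saddle point. Let the inspector play day 1 with probability p; indifference gives 10p − 5(1−p) = −4p − 2(1−p), so p = 3/17.
Similarly the inspectee's optimal q on day 1 is 2/17, and the value is 10·(2/17) + (-4)·(15/17) = -40/17.

-40/17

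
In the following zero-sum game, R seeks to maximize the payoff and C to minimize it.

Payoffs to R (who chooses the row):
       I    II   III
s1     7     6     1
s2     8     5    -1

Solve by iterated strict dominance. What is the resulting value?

Column II is strictly dominated by III for C (1<6, -1<5); eliminate II.
Column I is strictly dominated by III for C (1<7, -1<8); eliminate I.
Row s2 is strictly dominated by row s1 (1>-1); eliminate s2.
Only (s1, III) remains, with payoff 1.

1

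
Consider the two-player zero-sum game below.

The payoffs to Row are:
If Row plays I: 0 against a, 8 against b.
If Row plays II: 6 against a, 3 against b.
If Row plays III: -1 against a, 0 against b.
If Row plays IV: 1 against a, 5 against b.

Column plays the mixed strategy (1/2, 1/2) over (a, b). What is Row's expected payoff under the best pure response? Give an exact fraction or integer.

9/2

I: (0)·(1/2) + (8)·(1/2) = 4.
II: (6)·(1/2) + (3)·(1/2) = 9/2.
III: (-1)·(1/2) + (0)·(1/2) = -1/2.
IV: (1)·(1/2) + (5)·(1/2) = 3.
The best pure response is II with expected payoff 9/2.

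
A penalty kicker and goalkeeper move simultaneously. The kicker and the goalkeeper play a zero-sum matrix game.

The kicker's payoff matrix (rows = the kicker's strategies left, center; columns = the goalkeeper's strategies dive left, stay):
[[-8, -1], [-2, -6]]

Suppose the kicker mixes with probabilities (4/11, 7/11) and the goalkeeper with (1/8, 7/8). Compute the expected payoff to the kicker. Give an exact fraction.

Against (1/8, 7/8), each row's expected payoff is left: -15/8; center: -11/2.
Taking the (4/11, 7/11)-weighted average: (4/11)·(-15/8) + (7/11)·(-11/2) = -46/11.

-46/11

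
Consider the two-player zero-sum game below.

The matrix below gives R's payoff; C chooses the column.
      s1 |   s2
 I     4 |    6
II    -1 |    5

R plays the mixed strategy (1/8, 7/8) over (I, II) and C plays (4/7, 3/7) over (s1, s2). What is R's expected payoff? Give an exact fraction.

111/56

Against (4/7, 3/7), each row's expected payoff is I: 34/7; II: 11/7.
Taking the (1/8, 7/8)-weighted average: (1/8)·(34/7) + (7/8)·(11/7) = 111/56.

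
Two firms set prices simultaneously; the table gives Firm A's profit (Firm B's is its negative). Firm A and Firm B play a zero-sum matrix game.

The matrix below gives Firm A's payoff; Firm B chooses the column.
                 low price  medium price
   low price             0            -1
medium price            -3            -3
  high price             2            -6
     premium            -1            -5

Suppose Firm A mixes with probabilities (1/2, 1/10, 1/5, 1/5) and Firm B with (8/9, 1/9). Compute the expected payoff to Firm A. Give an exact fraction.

-19/45

Against (8/9, 1/9), each row's expected payoff is low price: -1/9; medium price: -3; high price: 10/9; premium: -13/9.
Taking the (1/2, 1/10, 1/5, 1/5)-weighted average: (1/2)·(-1/9) + (1/10)·(-3) + (1/5)·(10/9) + (1/5)·(-13/9) = -19/45.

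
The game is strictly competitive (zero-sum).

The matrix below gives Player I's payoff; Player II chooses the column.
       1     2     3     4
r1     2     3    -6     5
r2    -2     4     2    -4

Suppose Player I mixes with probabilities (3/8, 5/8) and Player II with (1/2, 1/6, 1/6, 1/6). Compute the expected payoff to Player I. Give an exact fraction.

1/12

Against (1/2, 1/6, 1/6, 1/6), each row's expected payoff is r1: 4/3; r2: -2/3.
Taking the (3/8, 5/8)-weighted average: (3/8)·(4/3) + (5/8)·(-2/3) = 1/12.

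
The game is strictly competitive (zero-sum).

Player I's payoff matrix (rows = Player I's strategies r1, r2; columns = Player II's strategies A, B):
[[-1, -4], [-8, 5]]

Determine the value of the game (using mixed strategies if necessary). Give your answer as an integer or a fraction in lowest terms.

-37/16

Row minima are -4 and -8, so Player I's maximin is -4; column maxima are -1 and 5, so Player II's minimax is -1. These differ, so the equilibrium is in mixed strategies.
Let Player I play r1 with probability p. Player II is indifferent when −p − 8(1−p) = −4p + 5(1−p), giving p = 13/16.
Let Player II play A with probability q. Player I is indifferent when −q − 4(1−q) = −8q + 5(1−q), giving q = 9/16.
The value is -1·(9/16) + (-4)·(7/16) = -37/16.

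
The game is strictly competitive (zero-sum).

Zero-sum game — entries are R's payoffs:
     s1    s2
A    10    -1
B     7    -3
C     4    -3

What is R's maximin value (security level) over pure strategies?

The worst-case payoff for each row is A: -1, B: -3, C: -3.
The best of these is -1.

-1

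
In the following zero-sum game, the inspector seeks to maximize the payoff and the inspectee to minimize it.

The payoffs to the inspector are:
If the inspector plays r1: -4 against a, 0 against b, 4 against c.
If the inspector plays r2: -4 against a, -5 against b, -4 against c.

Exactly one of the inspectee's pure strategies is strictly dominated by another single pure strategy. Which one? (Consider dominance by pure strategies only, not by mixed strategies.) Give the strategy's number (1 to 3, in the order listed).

3

The inspectee prefers columns that give the inspector less. Compare c with b: 0 < 4, -5 < -4.
So b strictly dominates c for the inspectee; c is strictly dominated.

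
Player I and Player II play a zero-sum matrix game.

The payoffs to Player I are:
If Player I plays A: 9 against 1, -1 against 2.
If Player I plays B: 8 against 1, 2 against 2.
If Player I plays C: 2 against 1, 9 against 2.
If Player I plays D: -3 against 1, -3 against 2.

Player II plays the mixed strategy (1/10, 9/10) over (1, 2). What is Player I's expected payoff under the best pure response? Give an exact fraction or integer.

A: (9)·(1/10) + (-1)·(9/10) = 0.
B: (8)·(1/10) + (2)·(9/10) = 13/5.
C: (2)·(1/10) + (9)·(9/10) = 83/10.
D: (-3)·(1/10) + (-3)·(9/10) = -3.
The best pure response is C with expected payoff 83/10.

83/10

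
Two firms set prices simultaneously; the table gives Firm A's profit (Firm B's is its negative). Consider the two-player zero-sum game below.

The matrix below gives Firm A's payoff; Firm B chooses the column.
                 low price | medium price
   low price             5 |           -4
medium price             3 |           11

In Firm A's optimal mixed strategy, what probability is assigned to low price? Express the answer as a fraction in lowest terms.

8/17

Row minima are -4 and 3, so Firm A's maximin is 3; column maxima are 5 and 11, so Firm B's minimax is 5. These differ, so the equilibrium is in mixed strategies.
Let Firm A play low price with probability p. Firm B is indifferent when 5p + 3(1−p) = −4p + 11(1−p), giving p = 8/17.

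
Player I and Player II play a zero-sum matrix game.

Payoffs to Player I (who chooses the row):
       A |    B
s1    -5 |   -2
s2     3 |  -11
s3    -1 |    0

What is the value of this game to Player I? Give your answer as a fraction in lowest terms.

Row s1 is strictly dominated by row s3, so Player I never plays it.
The remaining 2×2 game on (s2, s3) × (A, B) has no saddle point. Let Player I play s2 with probability p; indifference gives 3p − (1−p) = −11p, so p = 1/15.
Similarly Player II's optimal q on A is 11/15, and the value is 3·(11/15) + (-11)·(4/15) = -11/15.

-11/15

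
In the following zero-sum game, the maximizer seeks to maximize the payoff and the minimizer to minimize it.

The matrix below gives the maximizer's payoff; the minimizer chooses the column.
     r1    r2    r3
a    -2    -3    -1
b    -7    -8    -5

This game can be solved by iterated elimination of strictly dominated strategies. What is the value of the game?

-3

Row b is strictly dominated by row a (-2>-7, -3>-8, -1>-5); eliminate b.
Column r3 is strictly dominated by r1 for the minimizer (-2<-1); eliminate r3.
Column r1 is strictly dominated by r2 for the minimizer (-3<-2); eliminate r1.
Only (a, r2) remains, with payoff -3.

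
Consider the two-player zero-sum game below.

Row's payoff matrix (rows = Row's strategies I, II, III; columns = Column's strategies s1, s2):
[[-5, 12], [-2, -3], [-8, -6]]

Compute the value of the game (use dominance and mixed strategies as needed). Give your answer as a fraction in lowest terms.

-13/6

Row III is strictly dominated by row II, so Row never plays it.
The remaining 2×2 game on (I, II) × (s1, s2) has no saddle point. Let Row play I with probability p; indifference gives −5p − 2(1−p) = 12p − 3(1−p), so p = 1/18.
Similarly Column's optimal q on s1 is 5/6, and the value is -5·(5/6) + (12)·(1/6) = -13/6.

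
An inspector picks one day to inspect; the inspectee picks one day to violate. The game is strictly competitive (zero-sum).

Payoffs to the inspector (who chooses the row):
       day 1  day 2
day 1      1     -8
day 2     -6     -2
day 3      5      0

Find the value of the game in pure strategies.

0

Row minima: -8, -6, 0 → the inspector's maximin is 0.
Column maxima: 5, 0 → the inspectee's minimax is 0.
They coincide at (day 3, day 2), so the value is 0.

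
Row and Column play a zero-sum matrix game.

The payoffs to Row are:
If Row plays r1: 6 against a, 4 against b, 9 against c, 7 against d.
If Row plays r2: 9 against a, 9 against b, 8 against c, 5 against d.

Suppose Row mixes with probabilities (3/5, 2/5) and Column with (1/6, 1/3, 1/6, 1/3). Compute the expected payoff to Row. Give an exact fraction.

67/10

Against (1/6, 1/3, 1/6, 1/3), each row's expected payoff is r1: 37/6; r2: 15/2.
Taking the (3/5, 2/5)-weighted average: (3/5)·(37/6) + (2/5)·(15/2) = 67/10.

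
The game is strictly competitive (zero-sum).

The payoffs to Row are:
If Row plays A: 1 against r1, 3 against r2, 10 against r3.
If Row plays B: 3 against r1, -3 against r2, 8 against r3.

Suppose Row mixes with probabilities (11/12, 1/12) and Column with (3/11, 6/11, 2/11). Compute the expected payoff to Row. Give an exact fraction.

229/66

Against (3/11, 6/11, 2/11), each row's expected payoff is A: 41/11; B: 7/11.
Taking the (11/12, 1/12)-weighted average: (11/12)·(41/11) + (1/12)·(7/11) = 229/66.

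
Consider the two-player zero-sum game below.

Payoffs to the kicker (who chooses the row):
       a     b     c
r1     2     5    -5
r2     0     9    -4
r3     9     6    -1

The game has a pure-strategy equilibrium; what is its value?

-1

Row minima: -5, -4, -1 → the kicker's maximin is -1.
Column maxima: 9, 9, -1 → the goalkeeper's minimax is -1.
They coincide at (r3, c), so the value is -1.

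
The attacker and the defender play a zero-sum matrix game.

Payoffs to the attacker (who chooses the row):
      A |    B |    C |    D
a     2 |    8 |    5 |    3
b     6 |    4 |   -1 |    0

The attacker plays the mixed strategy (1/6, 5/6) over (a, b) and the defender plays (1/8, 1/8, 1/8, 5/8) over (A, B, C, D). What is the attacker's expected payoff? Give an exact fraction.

25/16

Against (1/8, 1/8, 1/8, 5/8), each row's expected payoff is a: 15/4; b: 9/8.
Taking the (1/6, 5/6)-weighted average: (1/6)·(15/4) + (5/6)·(9/8) = 25/16.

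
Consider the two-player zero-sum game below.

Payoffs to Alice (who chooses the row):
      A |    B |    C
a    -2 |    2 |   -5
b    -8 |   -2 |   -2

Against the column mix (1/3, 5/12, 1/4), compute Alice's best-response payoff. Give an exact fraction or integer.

-13/12

a: (-2)·(1/3) + (2)·(5/12) + (-5)·(1/4) = -13/12.
b: (-8)·(1/3) + (-2)·(5/12) + (-2)·(1/4) = -4.
The best pure response is a with expected payoff -13/12.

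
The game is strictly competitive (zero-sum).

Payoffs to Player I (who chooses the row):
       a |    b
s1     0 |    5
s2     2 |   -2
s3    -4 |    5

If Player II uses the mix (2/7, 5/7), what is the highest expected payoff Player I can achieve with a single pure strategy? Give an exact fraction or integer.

25/7

s1: (0)·(2/7) + (5)·(5/7) = 25/7.
s2: (2)·(2/7) + (-2)·(5/7) = -6/7.
s3: (-4)·(2/7) + (5)·(5/7) = 17/7.
The best pure response is s1 with expected payoff 25/7.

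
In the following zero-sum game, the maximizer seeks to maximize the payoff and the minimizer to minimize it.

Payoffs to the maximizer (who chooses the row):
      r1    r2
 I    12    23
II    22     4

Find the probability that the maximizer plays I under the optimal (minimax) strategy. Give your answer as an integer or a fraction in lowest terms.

Row minima are 12 and 4, so the maximizer's maximin is 12; column maxima are 22 and 23, so the minimizer's minimax is 22. These differ, so the equilibrium is in mixed strategies.
Let the maximizer play I with probability p. The minimizer is indifferent when 12p + 22(1−p) = 23p + 4(1−p), giving p = 18/29.

18/29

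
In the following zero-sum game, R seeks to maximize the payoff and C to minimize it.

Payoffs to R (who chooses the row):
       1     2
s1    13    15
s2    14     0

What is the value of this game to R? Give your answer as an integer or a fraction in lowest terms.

Row minima are 13 and 0, so R's maximin is 13; column maxima are 14 and 15, so C's minimax is 14. These differ, so the equilibrium is in mixed strategies.
Let R play s1 with probability p. C is indifferent when 13p + 14(1−p) = 15p, giving p = 7/8.
Let C play 1 with probability q. R is indifferent when 13q + 15(1−q) = 14q, giving q = 15/16.
The value is 13·(15/16) + (15)·(1/16) = 105/8.

105/8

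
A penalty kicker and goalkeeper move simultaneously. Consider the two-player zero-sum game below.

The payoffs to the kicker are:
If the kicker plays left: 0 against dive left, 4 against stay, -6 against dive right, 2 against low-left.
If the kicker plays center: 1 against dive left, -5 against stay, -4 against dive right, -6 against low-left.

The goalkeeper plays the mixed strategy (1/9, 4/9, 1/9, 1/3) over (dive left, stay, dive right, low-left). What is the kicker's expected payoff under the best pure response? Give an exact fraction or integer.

16/9

left: (0)·(1/9) + (4)·(4/9) + (-6)·(1/9) + (2)·(1/3) = 16/9.
center: (1)·(1/9) + (-5)·(4/9) + (-4)·(1/9) + (-6)·(1/3) = -41/9.
The best pure response is left with expected payoff 16/9.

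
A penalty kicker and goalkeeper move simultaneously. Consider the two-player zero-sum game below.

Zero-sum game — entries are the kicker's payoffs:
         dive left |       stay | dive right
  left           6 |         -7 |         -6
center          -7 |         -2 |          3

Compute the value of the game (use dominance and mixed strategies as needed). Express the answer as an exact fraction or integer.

Column dive right is strictly dominated by stay for the goalkeeper (it gives the kicker more in every row).
The remaining 2×2 game on (left, center) × (dive left, stay) has no saddle point. Let the kicker play left with probability p; indifference gives 6p − 7(1−p) = −7p − 2(1−p), so p = 5/18.
Similarly the goalkeeper's optimal q on dive left is 5/18, and the value is 6·(5/18) + (-7)·(13/18) = -61/18.

-61/18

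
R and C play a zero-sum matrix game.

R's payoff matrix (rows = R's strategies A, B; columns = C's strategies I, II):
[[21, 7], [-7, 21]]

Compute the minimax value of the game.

Row minima are 7 and -7, so R's maximin is 7; column maxima are 21 and 21, so C's minimax is 21. These differ, so the equilibrium is in mixed strategies.
Let R play A with probability p. C is indifferent when 21p − 7(1−p) = 7p + 21(1−p), giving p = 2/3.
Let C play I with probability q. R is indifferent when 21q + 7(1−q) = −7q + 21(1−q), giving q = 1/3.
The value is 21·(1/3) + (7)·(2/3) = 35/3.

35/3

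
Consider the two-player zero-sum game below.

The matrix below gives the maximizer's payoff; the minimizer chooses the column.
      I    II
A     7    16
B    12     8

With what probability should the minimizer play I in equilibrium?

Row minima are 7 and 8, so the maximizer's maximin is 8; column maxima are 12 and 16, so the minimizer's minimax is 12. These differ, so the equilibrium is in mixed strategies.
Let the minimizer play I with probability q. The maximizer is indifferent when 7q + 16(1−q) = 12q + 8(1−q), giving q = 8/13.

8/13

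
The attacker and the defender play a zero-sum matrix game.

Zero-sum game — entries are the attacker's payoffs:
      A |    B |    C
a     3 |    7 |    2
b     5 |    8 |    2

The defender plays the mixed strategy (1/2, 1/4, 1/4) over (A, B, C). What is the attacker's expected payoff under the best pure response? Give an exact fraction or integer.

5

a: (3)·(1/2) + (7)·(1/4) + (2)·(1/4) = 15/4.
b: (5)·(1/2) + (8)·(1/4) + (2)·(1/4) = 5.
The best pure response is b with expected payoff 5.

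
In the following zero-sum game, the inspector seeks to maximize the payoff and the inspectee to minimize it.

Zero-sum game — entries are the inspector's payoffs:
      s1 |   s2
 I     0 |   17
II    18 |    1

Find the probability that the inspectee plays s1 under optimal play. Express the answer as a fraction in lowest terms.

Row minima are 0 and 1, so the inspector's maximin is 1; column maxima are 18 and 17, so the inspectee's minimax is 17. These differ, so the equilibrium is in mixed strategies.
Let the inspectee play s1 with probability q. The inspector is indifferent when 17(1−q) = 18q + (1−q), giving q = 8/17.

8/17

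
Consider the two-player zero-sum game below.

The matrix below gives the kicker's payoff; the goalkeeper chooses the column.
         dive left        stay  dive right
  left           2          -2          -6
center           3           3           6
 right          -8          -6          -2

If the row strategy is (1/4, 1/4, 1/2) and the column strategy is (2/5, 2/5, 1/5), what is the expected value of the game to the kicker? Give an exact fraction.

Against (2/5, 2/5, 1/5), each row's expected payoff is left: -6/5; center: 18/5; right: -6.
Taking the (1/4, 1/4, 1/2)-weighted average: (1/4)·(-6/5) + (1/4)·(18/5) + (1/2)·(-6) = -12/5.

-12/5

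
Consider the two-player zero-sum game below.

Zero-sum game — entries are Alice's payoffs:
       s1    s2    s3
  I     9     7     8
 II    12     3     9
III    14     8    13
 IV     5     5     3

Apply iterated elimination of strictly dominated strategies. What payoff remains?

8

Column s1 is strictly dominated by s3 for Bob (8<9, 9<12, 13<14, 3<5); eliminate s1.
Row IV is strictly dominated by row I (7>5, 8>3); eliminate IV.
Column s3 is strictly dominated by s2 for Bob (7<8, 3<9, 8<13); eliminate s3.
Row II is strictly dominated by row I (7>3); eliminate II.
Row I is strictly dominated by row III (8>7); eliminate I.
Only (III, s2) remains, with payoff 8.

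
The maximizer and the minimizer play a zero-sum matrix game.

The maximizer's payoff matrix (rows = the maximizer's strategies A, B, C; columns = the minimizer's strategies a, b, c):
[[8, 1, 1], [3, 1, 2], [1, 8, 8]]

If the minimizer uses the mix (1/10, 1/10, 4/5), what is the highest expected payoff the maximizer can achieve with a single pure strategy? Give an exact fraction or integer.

73/10

A: (8)·(1/10) + (1)·(1/10) + (1)·(4/5) = 17/10.
B: (3)·(1/10) + (1)·(1/10) + (2)·(4/5) = 2.
C: (1)·(1/10) + (8)·(1/10) + (8)·(4/5) = 73/10.
The best pure response is C with expected payoff 73/10.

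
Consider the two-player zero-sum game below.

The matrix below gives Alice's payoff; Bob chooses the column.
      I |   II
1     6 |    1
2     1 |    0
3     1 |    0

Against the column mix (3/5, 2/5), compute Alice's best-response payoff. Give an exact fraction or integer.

1: (6)·(3/5) + (1)·(2/5) = 4.
2: (1)·(3/5) + (0)·(2/5) = 3/5.
3: (1)·(3/5) + (0)·(2/5) = 3/5.
The best pure response is 1 with expected payoff 4.

4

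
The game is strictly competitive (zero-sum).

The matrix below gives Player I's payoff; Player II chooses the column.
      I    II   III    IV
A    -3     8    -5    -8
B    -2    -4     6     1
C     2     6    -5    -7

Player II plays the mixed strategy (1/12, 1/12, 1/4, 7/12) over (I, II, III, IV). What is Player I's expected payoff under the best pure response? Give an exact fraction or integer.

19/12

A: (-3)·(1/12) + (8)·(1/12) + (-5)·(1/4) + (-8)·(7/12) = -11/2.
B: (-2)·(1/12) + (-4)·(1/12) + (6)·(1/4) + (1)·(7/12) = 19/12.
C: (2)·(1/12) + (6)·(1/12) + (-5)·(1/4) + (-7)·(7/12) = -14/3.
The best pure response is B with expected payoff 19/12.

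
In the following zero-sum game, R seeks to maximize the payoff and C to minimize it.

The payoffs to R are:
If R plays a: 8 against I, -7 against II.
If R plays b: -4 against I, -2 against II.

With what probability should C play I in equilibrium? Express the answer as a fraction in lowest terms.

5/17

Row minima are -7 and -4, so R's maximin is -4; column maxima are 8 and -2, so C's minimax is -2. These differ, so the equilibrium is in mixed strategies.
Let C play I with probability q. R is indifferent when 8q − 7(1−q) = −4q − 2(1−q), giving q = 5/17.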